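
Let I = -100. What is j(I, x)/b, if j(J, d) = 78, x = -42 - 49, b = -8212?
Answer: -39/4106 ≈ -0.0094983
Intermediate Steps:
x = -91
j(I, x)/b = 78/(-8212) = 78*(-1/8212) = -39/4106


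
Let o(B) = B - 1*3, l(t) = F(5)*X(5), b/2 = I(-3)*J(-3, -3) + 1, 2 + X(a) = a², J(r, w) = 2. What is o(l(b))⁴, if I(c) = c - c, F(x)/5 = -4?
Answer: 45954068161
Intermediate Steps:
F(x) = -20 (F(x) = 5*(-4) = -20)
X(a) = -2 + a²
I(c) = 0
b = 2 (b = 2*(0*2 + 1) = 2*(0 + 1) = 2*1 = 2)
l(t) = -460 (l(t) = -20*(-2 + 5²) = -20*(-2 + 25) = -20*23 = -460)
o(B) = -3 + B (o(B) = B - 3 = -3 + B)
o(l(b))⁴ = (-3 - 460)⁴ = (-463)⁴ = 45954068161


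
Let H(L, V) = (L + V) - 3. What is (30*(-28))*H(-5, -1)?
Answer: 7560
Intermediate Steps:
H(L, V) = -3 + L + V
(30*(-28))*H(-5, -1) = (30*(-28))*(-3 - 5 - 1) = -840*(-9) = 7560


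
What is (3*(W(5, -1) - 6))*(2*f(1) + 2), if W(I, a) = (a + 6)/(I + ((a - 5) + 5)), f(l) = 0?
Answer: -57/2 ≈ -28.500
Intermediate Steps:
W(I, a) = (6 + a)/(I + a) (W(I, a) = (6 + a)/(I + ((-5 + a) + 5)) = (6 + a)/(I + a))
(3*(W(5, -1) - 6))*(2*f(1) + 2) = (3*((6 - 1)/(5 - 1) - 6))*(2*0 + 2) = (3*(5/4 - 6))*(0 + 2) = (3*((1/4)*5 - 6))*2 = (3*(5/4 - 6))*2 = (3*(-19/4))*2 = -57/4*2 = -57/2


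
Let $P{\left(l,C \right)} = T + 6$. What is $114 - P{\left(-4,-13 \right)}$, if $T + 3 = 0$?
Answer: $111$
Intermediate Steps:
$T = -3$ ($T = -3 + 0 = -3$)
$P{\left(l,C \right)} = 3$ ($P{\left(l,C \right)} = -3 + 6 = 3$)
$114 - P{\left(-4,-13 \right)} = 114 - 3 = 111$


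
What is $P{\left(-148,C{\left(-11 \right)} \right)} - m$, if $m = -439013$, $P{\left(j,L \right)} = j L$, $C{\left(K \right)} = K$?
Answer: $440641$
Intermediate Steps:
$P{\left(j,L \right)} = L j$
$P{\left(-148,C{\left(-11 \right)} \right)} - m = \left(-11\right) \left(-148\right) - -439013 = 1628 + 439013 = 440641$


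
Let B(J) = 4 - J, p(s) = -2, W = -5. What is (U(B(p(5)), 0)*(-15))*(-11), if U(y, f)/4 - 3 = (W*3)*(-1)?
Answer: 11880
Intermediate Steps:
U(y, f) = 72 (U(y, f) = 12 + 4*(-5*3*(-1)) = 12 + 4*(-15*(-1)) = 12 + 4*15 = 12 + 60 = 72)
(U(B(p(5)), 0)*(-15))*(-11) = (72*(-15))*(-11) = -1080*(-11) = 11880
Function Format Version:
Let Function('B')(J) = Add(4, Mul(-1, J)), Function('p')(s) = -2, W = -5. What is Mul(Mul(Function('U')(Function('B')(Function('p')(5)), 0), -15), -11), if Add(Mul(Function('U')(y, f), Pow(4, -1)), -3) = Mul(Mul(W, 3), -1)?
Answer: 11880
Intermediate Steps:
Function('U')(y, f) = 72 (Function('U')(y, f) = Add(12, Mul(4, Mul(Mul(-5, 3), -1))) = Add(12, Mul(4, Mul(-15, -1))) = Add(12, Mul(4, 15)) = Add(12, 60) = 72)
Mul(Mul(Function('U')(Function('B')(Function('p')(5)), 0), -15), -11) = Mul(Mul(72, -15), -11) = Mul(-1080, -11) = 11880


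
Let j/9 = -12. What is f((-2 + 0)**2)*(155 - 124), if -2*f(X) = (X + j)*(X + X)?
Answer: 12896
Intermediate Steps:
j = -108 (j = 9*(-12) = -108)
f(X) = -X*(-108 + X) (f(X) = -(X - 108)*(X + X)/2 = -(-108 + X)*2*X/2 = -X*(-108 + X))
f((-2 + 0)**2)*(155 - 124) = ((-2 + 0)**2*(108 - (-2 + 0)**2))*(155 - 124) = ((-2)**2*(108 - 1*(-2)**2))*31 = (4*(108 - 1*4))*31 = (4*(108 - 4))*31 = (4*104)*31 = 416*31 = 12896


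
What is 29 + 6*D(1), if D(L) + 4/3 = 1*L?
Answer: 27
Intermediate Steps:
D(L) = -4/3 + L (D(L) = -4/3 + 1*L = -4/3 + L)
29 + 6*D(1) = 29 + 6*(-4/3 + 1) = 29 + 6*(-⅓) = 29 - 2 = 27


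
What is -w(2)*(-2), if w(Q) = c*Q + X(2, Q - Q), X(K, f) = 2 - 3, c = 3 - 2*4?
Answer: -22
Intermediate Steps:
c = -5 (c = 3 - 8 = -5)
X(K, f) = -1
w(Q) = -1 - 5*Q (w(Q) = -5*Q - 1 = -1 - 5*Q)
-w(2)*(-2) = -(-1 - 5*2)*(-2) = -(-1 - 10)*(-2) = -1*(-11)*(-2) = 11*(-2) = -22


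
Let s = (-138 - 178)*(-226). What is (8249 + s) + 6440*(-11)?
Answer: 8825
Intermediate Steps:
s = 71416 (s = -316*(-226) = 71416)
(8249 + s) + 6440*(-11) = (8249 + 71416) + 6440*(-11) = 79665 - 70840 = 8825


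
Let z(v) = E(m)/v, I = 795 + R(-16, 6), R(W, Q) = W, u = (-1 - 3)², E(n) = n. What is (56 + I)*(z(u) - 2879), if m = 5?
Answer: -38459265/16 ≈ -2.4037e+6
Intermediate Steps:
u = 16 (u = (-4)² = 16)
I = 779 (I = 795 - 16 = 779)
z(v) = 5/v
(56 + I)*(z(u) - 2879) = (56 + 779)*(5/16 - 2879) = 835*(5*(1/16) - 2879) = 835*(5/16 - 2879) = 835*(-46059/16) = -38459265/16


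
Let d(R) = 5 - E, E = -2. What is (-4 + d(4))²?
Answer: 9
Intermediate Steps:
d(R) = 7 (d(R) = 5 - 1*(-2) = 5 + 2 = 7)
(-4 + d(4))² = (-4 + 7)² = 3² = 9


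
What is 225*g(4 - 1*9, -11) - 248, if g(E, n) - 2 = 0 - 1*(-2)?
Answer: 652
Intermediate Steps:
g(E, n) = 4 (g(E, n) = 2 + (0 - 1*(-2)) = 2 + (0 + 2) = 2 + 2 = 4)
225*g(4 - 1*9, -11) - 248 = 225*4 - 248 = 900 - 248 = 652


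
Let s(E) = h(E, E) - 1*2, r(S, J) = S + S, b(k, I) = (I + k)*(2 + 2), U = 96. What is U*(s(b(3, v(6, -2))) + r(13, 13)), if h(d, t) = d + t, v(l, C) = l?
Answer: 9216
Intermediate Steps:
b(k, I) = 4*I + 4*k (b(k, I) = (I + k)*4 = 4*I + 4*k)
r(S, J) = 2*S
s(E) = -2 + 2*E (s(E) = (E + E) - 1*2 = 2*E - 2 = -2 + 2*E)
U*(s(b(3, v(6, -2))) + r(13, 13)) = 96*((-2 + 2*(4*6 + 4*3)) + 2*13) = 96*((-2 + 2*(24 + 12)) + 26) = 96*((-2 + 2*36) + 26) = 96*((-2 + 72) + 26) = 96*(70 + 26) = 96*96 = 9216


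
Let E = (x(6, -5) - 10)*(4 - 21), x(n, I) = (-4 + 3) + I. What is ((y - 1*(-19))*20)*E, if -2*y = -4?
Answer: 114240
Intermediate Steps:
x(n, I) = -1 + I
y = 2 (y = -½*(-4) = 2)
E = 272 (E = ((-1 - 5) - 10)*(4 - 21) = (-6 - 10)*(-17) = -16*(-17) = 272)
((y - 1*(-19))*20)*E = ((2 - 1*(-19))*20)*272 = ((2 + 19)*20)*272 = (21*20)*272 = 420*272 = 114240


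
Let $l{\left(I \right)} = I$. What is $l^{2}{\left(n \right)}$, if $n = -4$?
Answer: $16$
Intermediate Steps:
$l^{2}{\left(n \right)} = \left(-4\right)^{2} = 16$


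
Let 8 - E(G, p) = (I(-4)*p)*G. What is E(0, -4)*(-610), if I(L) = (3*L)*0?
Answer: -4880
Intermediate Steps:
I(L) = 0
E(G, p) = 8 (E(G, p) = 8 - 0*p*G = 8 - 0*G = 8 - 1*0 = 8 + 0 = 8)
E(0, -4)*(-610) = 8*(-610) = -4880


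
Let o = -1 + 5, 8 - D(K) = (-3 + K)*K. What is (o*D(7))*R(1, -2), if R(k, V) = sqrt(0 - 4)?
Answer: -160*I ≈ -160.0*I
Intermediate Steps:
R(k, V) = 2*I (R(k, V) = sqrt(-4) = 2*I)
D(K) = 8 - K*(-3 + K) (D(K) = 8 - (-3 + K)*K = 8 - K*(-3 + K))
o = 4
(o*D(7))*R(1, -2) = (4*(8 - 1*7**2 + 3*7))*(2*I) = (4*(8 - 1*49 + 21))*(2*I) = (4*(8 - 49 + 21))*(2*I) = (4*(-20))*(2*I) = -160*I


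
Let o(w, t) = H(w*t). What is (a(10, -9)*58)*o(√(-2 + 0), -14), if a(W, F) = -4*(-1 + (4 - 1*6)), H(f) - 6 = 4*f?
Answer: 4176 - 38976*I*√2 ≈ 4176.0 - 55120.0*I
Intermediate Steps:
H(f) = 6 + 4*f
o(w, t) = 6 + 4*t*w (o(w, t) = 6 + 4*(w*t) = 6 + 4*(t*w) = 6 + 4*t*w)
a(W, F) = 12 (a(W, F) = -4*(-1 + (4 - 6)) = -4*(-1 - 2) = -4*(-3) = 12)
(a(10, -9)*58)*o(√(-2 + 0), -14) = (12*58)*(6 + 4*(-14)*√(-2 + 0)) = 696*(6 + 4*(-14)*√(-2)) = 696*(6 + 4*(-14)*(I*√2)) = 696*(6 - 56*I*√2) = 4176 - 38976*I*√2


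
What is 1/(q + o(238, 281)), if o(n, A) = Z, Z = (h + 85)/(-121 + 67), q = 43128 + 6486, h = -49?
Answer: 3/148840 ≈ 2.0156e-5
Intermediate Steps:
q = 49614
Z = -2/3 (Z = (-49 + 85)/(-121 + 67) = 36/(-54) = 36*(-1/54) = -2/3 ≈ -0.66667)
o(n, A) = -2/3
1/(q + o(238, 281)) = 1/(49614 - 2/3) = 1/(148840/3) = 3/148840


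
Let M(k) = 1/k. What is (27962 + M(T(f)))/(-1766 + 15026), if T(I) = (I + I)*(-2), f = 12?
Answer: 268435/127296 ≈ 2.1087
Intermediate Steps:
T(I) = -4*I (T(I) = (2*I)*(-2) = -4*I)
(27962 + M(T(f)))/(-1766 + 15026) = (27962 + 1/(-4*12))/(-1766 + 15026) = (27962 + 1/(-48))/13260 = (27962 - 1/48)*(1/13260) = (1342175/48)*(1/13260) = 268435/127296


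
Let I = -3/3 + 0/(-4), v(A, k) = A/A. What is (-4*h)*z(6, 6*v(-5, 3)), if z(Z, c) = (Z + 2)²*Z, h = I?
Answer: 1536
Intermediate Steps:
v(A, k) = 1
I = -1 (I = -3*⅓ + 0*(-¼) = -1 + 0 = -1)
h = -1
z(Z, c) = Z*(2 + Z)² (z(Z, c) = (2 + Z)²*Z = Z*(2 + Z)²)
(-4*h)*z(6, 6*v(-5, 3)) = (-4*(-1))*(6*(2 + 6)²) = 4*(6*8²) = 4*(6*64) = 4*384 = 1536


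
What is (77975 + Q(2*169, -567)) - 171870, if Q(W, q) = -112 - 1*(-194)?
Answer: -93813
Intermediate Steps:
Q(W, q) = 82 (Q(W, q) = -112 + 194 = 82)
(77975 + Q(2*169, -567)) - 171870 = (77975 + 82) - 171870 = 78057 - 171870 = -93813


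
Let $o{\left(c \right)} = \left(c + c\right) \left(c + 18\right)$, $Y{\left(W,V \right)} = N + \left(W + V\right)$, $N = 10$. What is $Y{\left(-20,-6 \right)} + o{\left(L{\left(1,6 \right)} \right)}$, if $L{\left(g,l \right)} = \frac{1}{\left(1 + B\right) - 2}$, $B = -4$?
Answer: $- \frac{578}{25} \approx -23.12$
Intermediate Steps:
$Y{\left(W,V \right)} = 10 + V + W$ ($Y{\left(W,V \right)} = 10 + \left(W + V\right) = 10 + \left(V + W\right) = 10 + V + W$)
$L{\left(g,l \right)} = - \frac{1}{5}$ ($L{\left(g,l \right)} = \frac{1}{\left(1 - 4\right) - 2} = \frac{1}{-3 - 2} = \frac{1}{-5} = - \frac{1}{5}$)
$o{\left(c \right)} = 2 c \left(18 + c\right)$
$Y{\left(-20,-6 \right)} + o{\left(L{\left(1,6 \right)} \right)} = \left(10 - 6 - 20\right) + 2 \left(- \frac{1}{5}\right) \left(18 - \frac{1}{5}\right) = -16 + 2 \left(- \frac{1}{5}\right) \frac{89}{5} = -16 - \frac{178}{25} = - \frac{578}{25}$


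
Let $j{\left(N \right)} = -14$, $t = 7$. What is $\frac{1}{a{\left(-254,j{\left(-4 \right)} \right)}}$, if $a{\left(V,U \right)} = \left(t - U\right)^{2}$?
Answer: $\frac{1}{441} \approx 0.0022676$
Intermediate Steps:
$a{\left(V,U \right)} = \left(7 - U\right)^{2}$
$\frac{1}{a{\left(-254,j{\left(-4 \right)} \right)}} = \frac{1}{\left(-7 - 14\right)^{2}} = \frac{1}{\left(-21\right)^{2}} = \frac{1}{441}$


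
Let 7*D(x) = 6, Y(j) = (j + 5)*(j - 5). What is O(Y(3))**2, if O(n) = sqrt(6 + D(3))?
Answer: 48/7 ≈ 6.8571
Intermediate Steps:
Y(j) = (-5 + j)*(5 + j) (Y(j) = (5 + j)*(-5 + j) = (-5 + j)*(5 + j))
D(x) = 6/7 (D(x) = (1/7)*6 = 6/7)
O(n) = 4*sqrt(21)/7 (O(n) = sqrt(6 + 6/7) = sqrt(48/7) = 4*sqrt(21)/7)
O(Y(3))**2 = (4*sqrt(21)/7)**2 = 48/7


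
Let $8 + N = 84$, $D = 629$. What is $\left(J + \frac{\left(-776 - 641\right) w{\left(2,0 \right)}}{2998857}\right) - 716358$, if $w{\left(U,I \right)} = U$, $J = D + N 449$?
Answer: $- \frac{2044035928319}{2998857} \approx -6.8161 \cdot 10^{5}$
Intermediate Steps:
$N = 76$ ($N = -8 + 84 = 76$)
$J = 34753$ ($J = 629 + 76 \cdot 449 = 629 + 34124 = 34753$)
$\left(J + \frac{\left(-776 - 641\right) w{\left(2,0 \right)}}{2998857}\right) - 716358 = \left(34753 + \frac{\left(-776 - 641\right) 2}{2998857}\right) - 716358 = \left(34753 + \left(-1417\right) 2 \cdot \frac{1}{2998857}\right) - 716358 = \left(34753 - \frac{2834}{2998857}\right) - 716358 = \frac{104219274487}{2998857} - 716358 = - \frac{2044035928319}{2998857}$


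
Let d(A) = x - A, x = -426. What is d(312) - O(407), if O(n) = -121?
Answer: -617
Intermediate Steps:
d(A) = -426 - A
d(312) - O(407) = (-426 - 1*312) - 1*(-121) = (-426 - 312) + 121 = -738 + 121 = -617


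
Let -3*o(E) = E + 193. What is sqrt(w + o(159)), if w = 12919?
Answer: sqrt(115215)/3 ≈ 113.14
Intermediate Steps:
o(E) = -193/3 - E/3 (o(E) = -(E + 193)/3 = -(193 + E)/3 = -193/3 - E/3)
sqrt(w + o(159)) = sqrt(12919 + (-193/3 - 1/3*159)) = sqrt(12919 + (-193/3 - 53)) = sqrt(12919 - 352/3) = sqrt(38405/3) = sqrt(115215)/3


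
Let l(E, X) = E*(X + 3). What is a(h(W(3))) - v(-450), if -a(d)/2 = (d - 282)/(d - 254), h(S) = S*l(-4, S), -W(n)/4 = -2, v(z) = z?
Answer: 135716/303 ≈ 447.91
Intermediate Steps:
W(n) = 8 (W(n) = -4*(-2) = 8)
l(E, X) = E*(3 + X)
h(S) = S*(-12 - 4*S) (h(S) = S*(-4*(3 + S)) = S*(-12 - 4*S))
a(d) = -2*(-282 + d)/(-254 + d) (a(d) = -2*(d - 282)/(d - 254) = -2*(-282 + d)/(-254 + d))
a(h(W(3))) - v(-450) = 2*(282 - 4*8*(-3 - 1*8))/(-254 + 4*8*(-3 - 1*8)) - 1*(-450) = 2*(282 - 4*8*(-3 - 8))/(-254 + 4*8*(-3 - 8)) + 450 = 2*(282 - 4*8*(-11))/(-254 + 4*8*(-11)) + 450 = 2*(282 - 1*(-352))/(-254 - 352) + 450 = 2*(282 + 352)/(-606) + 450 = 2*(-1/606)*634 + 450 = -634/303 + 450 = 135716/303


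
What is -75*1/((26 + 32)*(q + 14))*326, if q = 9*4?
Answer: -489/58 ≈ -8.4310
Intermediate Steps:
q = 36
-75*1/((26 + 32)*(q + 14))*326 = -75*1/((26 + 32)*(36 + 14))*326 = -75/(58*50)*326 = -75/2900*326 = -75*1/2900*326 = -3/116*326 = -489/58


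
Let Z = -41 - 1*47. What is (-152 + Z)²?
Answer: 57600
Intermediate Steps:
Z = -88 (Z = -41 - 47 = -88)
(-152 + Z)² = (-152 - 88)² = (-240)² = 57600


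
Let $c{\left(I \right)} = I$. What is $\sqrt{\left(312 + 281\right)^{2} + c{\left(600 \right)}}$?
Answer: $\sqrt{352249} \approx 593.51$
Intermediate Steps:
$\sqrt{\left(312 + 281\right)^{2} + c{\left(600 \right)}} = \sqrt{\left(312 + 281\right)^{2} + 600} = \sqrt{593^{2} + 600} = \sqrt{351649 + 600} = \sqrt{352249}$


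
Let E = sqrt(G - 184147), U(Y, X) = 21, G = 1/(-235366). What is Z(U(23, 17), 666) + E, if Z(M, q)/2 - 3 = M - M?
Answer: 6 + I*sqrt(10201219709770898)/235366 ≈ 6.0 + 429.12*I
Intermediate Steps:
G = -1/235366 ≈ -4.2487e-6
Z(M, q) = 6 (Z(M, q) = 6 + 2*(M - M) = 6 + 2*0 = 6 + 0 = 6)
E = I*sqrt(10201219709770898)/235366 (E = sqrt(-1/235366 - 184147) = sqrt(-43341942803/235366) = I*sqrt(10201219709770898)/235366 ≈ 429.12*I)
Z(U(23, 17), 666) + E = 6 + I*sqrt(10201219709770898)/235366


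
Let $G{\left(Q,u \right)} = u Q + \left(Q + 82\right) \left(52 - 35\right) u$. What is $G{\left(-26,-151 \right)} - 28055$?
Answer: $-167881$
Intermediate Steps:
$G{\left(Q,u \right)} = Q u + u \left(1394 + 17 Q\right)$ ($G{\left(Q,u \right)} = Q u + \left(82 + Q\right) 17 u = Q u + \left(1394 + 17 Q\right) u = Q u + u \left(1394 + 17 Q\right)$)
$G{\left(-26,-151 \right)} - 28055 = 2 \left(-151\right) \left(697 + 9 \left(-26\right)\right) - 28055 = 2 \left(-151\right) \left(697 - 234\right) - 28055 = 2 \left(-151\right) 463 - 28055 = -139826 - 28055 = -167881$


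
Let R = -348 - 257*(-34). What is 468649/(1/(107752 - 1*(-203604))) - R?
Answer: 145916669654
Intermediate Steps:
R = 8390 (R = -348 + 8738 = 8390)
468649/(1/(107752 - 1*(-203604))) - R = 468649/(1/(107752 - 1*(-203604))) - 1*8390 = 468649/(1/(107752 + 203604)) - 8390 = 468649/(1/311356) - 8390 = 468649*311356 - 8390 = 145916678044 - 8390 = 145916669654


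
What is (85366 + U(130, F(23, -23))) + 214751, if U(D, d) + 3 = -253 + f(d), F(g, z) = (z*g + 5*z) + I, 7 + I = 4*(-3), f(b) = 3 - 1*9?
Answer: 299855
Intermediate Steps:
f(b) = -6 (f(b) = 3 - 9 = -6)
I = -19 (I = -7 + 4*(-3) = -7 - 12 = -19)
F(g, z) = -19 + 5*z + g*z (F(g, z) = (z*g + 5*z) - 19 = (g*z + 5*z) - 19 = (5*z + g*z) - 19 = -19 + 5*z + g*z)
U(D, d) = -262 (U(D, d) = -3 + (-253 - 6) = -3 - 259 = -262)
(85366 + U(130, F(23, -23))) + 214751 = (85366 - 262) + 214751 = 85104 + 214751 = 299855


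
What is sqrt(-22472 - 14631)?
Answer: I*sqrt(37103) ≈ 192.62*I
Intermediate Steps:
sqrt(-22472 - 14631) = sqrt(-37103) = I*sqrt(37103)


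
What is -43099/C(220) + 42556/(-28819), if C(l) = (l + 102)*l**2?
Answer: -4127135521/2789679200 ≈ -1.4794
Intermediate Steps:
C(l) = l**2*(102 + l) (C(l) = (102 + l)*l**2 = l**2*(102 + l))
-43099/C(220) + 42556/(-28819) = -43099*1/(48400*(102 + 220)) + 42556/(-28819) = -43099/(48400*322) + 42556*(-1/28819) = -43099/15584800 - 42556/28819 = -43099*1/15584800 - 42556/28819 = -6157/2226400 - 42556/28819 = -4127135521/2789679200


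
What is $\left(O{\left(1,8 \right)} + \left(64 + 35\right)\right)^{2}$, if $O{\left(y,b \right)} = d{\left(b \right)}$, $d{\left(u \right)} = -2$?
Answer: $9409$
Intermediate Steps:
$O{\left(y,b \right)} = -2$
$\left(O{\left(1,8 \right)} + \left(64 + 35\right)\right)^{2} = \left(-2 + \left(64 + 35\right)\right)^{2} = \left(-2 + 99\right)^{2} = 97^{2} = 9409$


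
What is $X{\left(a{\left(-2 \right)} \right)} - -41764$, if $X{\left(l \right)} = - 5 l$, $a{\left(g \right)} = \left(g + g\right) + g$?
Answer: $41794$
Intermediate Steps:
$a{\left(g \right)} = 3 g$ ($a{\left(g \right)} = 2 g + g = 3 g$)
$X{\left(a{\left(-2 \right)} \right)} - -41764 = - 5 \cdot 3 \left(-2\right) - -41764 = \left(-5\right) \left(-6\right) + 41764 = 30 + 41764 = 41794$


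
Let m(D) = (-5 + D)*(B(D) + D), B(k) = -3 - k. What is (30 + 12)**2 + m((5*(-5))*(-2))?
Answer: 1629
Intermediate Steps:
m(D) = 15 - 3*D (m(D) = (-5 + D)*((-3 - D) + D) = (-5 + D)*(-3) = 15 - 3*D)
(30 + 12)**2 + m((5*(-5))*(-2)) = (30 + 12)**2 + (15 - 3*5*(-5)*(-2)) = 42**2 + (15 - (-75)*(-2)) = 1764 + (15 - 3*50) = 1764 + (15 - 150) = 1764 - 135 = 1629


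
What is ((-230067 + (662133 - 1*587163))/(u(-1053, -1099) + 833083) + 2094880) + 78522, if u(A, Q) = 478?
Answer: 1811662989425/833561 ≈ 2.1734e+6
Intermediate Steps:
((-230067 + (662133 - 1*587163))/(u(-1053, -1099) + 833083) + 2094880) + 78522 = ((-230067 + (662133 - 1*587163))/(478 + 833083) + 2094880) + 78522 = ((-230067 + (662133 - 587163))/833561 + 2094880) + 78522 = ((-230067 + 74970)*(1/833561) + 2094880) + 78522 = (-155097*1/833561 + 2094880) + 78522 = (-155097/833561 + 2094880) + 78522 = 1746210112583/833561 + 78522 = 1811662989425/833561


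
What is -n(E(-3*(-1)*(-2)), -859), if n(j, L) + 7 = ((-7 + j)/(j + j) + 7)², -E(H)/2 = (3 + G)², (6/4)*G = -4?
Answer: -8537/16 ≈ -533.56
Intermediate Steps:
G = -8/3 (G = (⅔)*(-4) = -8/3 ≈ -2.6667)
E(H) = -2/9 (E(H) = -2*(3 - 8/3)² = -2*(⅓)² = -2*⅑ = -2/9)
n(j, L) = -7 + (7 + (-7 + j)/(2*j))² (n(j, L) = -7 + ((-7 + j)/(j + j) + 7)² = -7 + ((-7 + j)/((2*j)) + 7)² = -7 + ((-7 + j)*(1/(2*j)) + 7)² = -7 + ((-7 + j)/(2*j) + 7)² = -7 + (7 + (-7 + j)/(2*j))²)
-n(E(-3*(-1)*(-2)), -859) = -(49 - 210*(-2/9) + 197*(-2/9)²)/(4*(-2/9)²) = -81*(49 + 140/3 + 197*(4/81))/(4*4) = -81*(49 + 140/3 + 788/81)/(4*4) = -81*8537/(4*4*81) = -1*8537/16 = -8537/16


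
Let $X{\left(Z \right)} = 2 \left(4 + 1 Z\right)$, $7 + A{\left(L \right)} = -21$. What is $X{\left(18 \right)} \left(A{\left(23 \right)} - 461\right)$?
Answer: $-21516$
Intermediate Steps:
$A{\left(L \right)} = -28$ ($A{\left(L \right)} = -7 - 21 = -28$)
$X{\left(Z \right)} = 8 + 2 Z$ ($X{\left(Z \right)} = 2 \left(4 + Z\right) = 8 + 2 Z$)
$X{\left(18 \right)} \left(A{\left(23 \right)} - 461\right) = \left(8 + 2 \cdot 18\right) \left(-28 - 461\right) = \left(8 + 36\right) \left(-489\right) = 44 \left(-489\right) = -21516$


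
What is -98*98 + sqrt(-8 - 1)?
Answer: -9604 + 3*I ≈ -9604.0 + 3.0*I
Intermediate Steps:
-98*98 + sqrt(-8 - 1) = -9604 + sqrt(-9) = -9604 + 3*I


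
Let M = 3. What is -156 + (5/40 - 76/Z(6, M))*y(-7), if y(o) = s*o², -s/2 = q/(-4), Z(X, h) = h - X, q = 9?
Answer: 87321/16 ≈ 5457.6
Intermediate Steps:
s = 9/2 (s = -18/(-4) = -18*(-1)/4 = -2*(-9/4) = 9/2 ≈ 4.5000)
y(o) = 9*o²/2
-156 + (5/40 - 76/Z(6, M))*y(-7) = -156 + (5/40 - 76/(3 - 1*6))*((9/2)*(-7)²) = -156 + (5*(1/40) - 76/(3 - 6))*((9/2)*49) = -156 + (⅛ - 76/(-3))*(441/2) = -156 + (⅛ - 76*(-⅓))*(441/2) = -156 + (⅛ + 76/3)*(441/2) = -156 + (611/24)*(441/2) = -156 + 89817/16 = 87321/16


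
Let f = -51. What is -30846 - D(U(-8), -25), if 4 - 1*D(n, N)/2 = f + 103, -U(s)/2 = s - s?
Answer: -30750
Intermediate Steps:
U(s) = 0 (U(s) = -2*(s - s) = -2*0 = 0)
D(n, N) = -96 (D(n, N) = 8 - 2*(-51 + 103) = 8 - 2*52 = 8 - 104 = -96)
-30846 - D(U(-8), -25) = -30846 - 1*(-96) = -30846 + 96 = -30750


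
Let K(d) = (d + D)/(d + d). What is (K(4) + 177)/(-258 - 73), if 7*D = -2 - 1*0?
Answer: -4969/9268 ≈ -0.53615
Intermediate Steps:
D = -2/7 (D = (-2 - 1*0)/7 = (-2 + 0)/7 = (1/7)*(-2) = -2/7 ≈ -0.28571)
K(d) = (-2/7 + d)/(2*d) (K(d) = (d - 2/7)/(d + d) = (-2/7 + d)/((2*d)) = (-2/7 + d)*(1/(2*d)) = (-2/7 + d)/(2*d))
(K(4) + 177)/(-258 - 73) = ((1/14)*(-2 + 7*4)/4 + 177)/(-258 - 73) = ((1/14)*(1/4)*(-2 + 28) + 177)/(-331) = ((1/14)*(1/4)*26 + 177)*(-1/331) = (13/28 + 177)*(-1/331) = (4969/28)*(-1/331) = -4969/9268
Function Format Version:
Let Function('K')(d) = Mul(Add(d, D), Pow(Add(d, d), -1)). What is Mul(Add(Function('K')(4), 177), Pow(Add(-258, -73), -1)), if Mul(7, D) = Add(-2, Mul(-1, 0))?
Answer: Rational(-4969, 9268) ≈ -0.53615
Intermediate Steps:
D = Rational(-2, 7) (D = Mul(Rational(1, 7), Add(-2, Mul(-1, 0))) = Mul(Rational(1, 7), Add(-2, 0)) = Mul(Rational(1, 7), -2) = Rational(-2, 7) ≈ -0.28571)
Function('K')(d) = Mul(Rational(1, 2), Pow(d, -1), Add(Rational(-2, 7), d)) (Function('K')(d) = Mul(Add(d, Rational(-2, 7)), Pow(Add(d, d), -1)) = Mul(Add(Rational(-2, 7), d), Pow(Mul(2, d), -1)) = Mul(Add(Rational(-2, 7), d), Mul(Rational(1, 2), Pow(d, -1))) = Mul(Rational(1, 2), Pow(d, -1), Add(Rational(-2, 7), d)))
Mul(Add(Function('K')(4), 177), Pow(Add(-258, -73), -1)) = Mul(Add(Mul(Rational(1, 14), Pow(4, -1), Add(-2, Mul(7, 4))), 177), Pow(Add(-258, -73), -1)) = Mul(Add(Mul(Rational(1, 14), Rational(1, 4), Add(-2, 28)), 177), Pow(-331, -1)) = Mul(Add(Mul(Rational(1, 14), Rational(1, 4), 26), 177), Rational(-1, 331)) = Mul(Add(Rational(13, 28), 177), Rational(-1, 331)) = Mul(Rational(4969, 28), Rational(-1, 331)) = Rational(-4969, 9268)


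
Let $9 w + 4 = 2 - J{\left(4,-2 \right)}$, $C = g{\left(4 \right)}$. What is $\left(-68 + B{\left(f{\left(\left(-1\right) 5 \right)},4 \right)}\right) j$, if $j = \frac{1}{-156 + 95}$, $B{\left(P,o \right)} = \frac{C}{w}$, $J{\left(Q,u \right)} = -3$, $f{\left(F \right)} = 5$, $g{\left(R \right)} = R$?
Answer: $\frac{32}{61} \approx 0.52459$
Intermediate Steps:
$C = 4$
$w = \frac{1}{9}$ ($w = - \frac{4}{9} + \frac{2 - -3}{9} = - \frac{4}{9} + \frac{2 + 3}{9} = - \frac{4}{9} + \frac{1}{9} \cdot 5 = - \frac{4}{9} + \frac{5}{9} = \frac{1}{9} \approx 0.11111$)
$B{\left(P,o \right)} = 36$ ($B{\left(P,o \right)} = 4 \frac{1}{\frac{1}{9}} = 4 \cdot 9 = 36$)
$j = - \frac{1}{61}$ ($j = \frac{1}{-61} = - \frac{1}{61} \approx -0.016393$)
$\left(-68 + B{\left(f{\left(\left(-1\right) 5 \right)},4 \right)}\right) j = \left(-68 + 36\right) \left(- \frac{1}{61}\right) = \left(-32\right) \left(- \frac{1}{61}\right) = \frac{32}{61}$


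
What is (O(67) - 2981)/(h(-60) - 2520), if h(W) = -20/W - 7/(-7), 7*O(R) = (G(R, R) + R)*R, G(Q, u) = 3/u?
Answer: 49125/52892 ≈ 0.92878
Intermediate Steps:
O(R) = R*(R + 3/R)/7 (O(R) = ((3/R + R)*R)/7 = ((R + 3/R)*R)/7 = (R*(R + 3/R))/7 = R*(R + 3/R)/7)
h(W) = 1 - 20/W (h(W) = -20/W - 7*(-⅐) = -20/W + 1 = 1 - 20/W)
(O(67) - 2981)/(h(-60) - 2520) = ((3/7 + (⅐)*67²) - 2981)/((-20 - 60)/(-60) - 2520) = ((3/7 + (⅐)*4489) - 2981)/(-1/60*(-80) - 2520) = ((3/7 + 4489/7) - 2981)/(4/3 - 2520) = (4492/7 - 2981)/(-7556/3) = -16375/7*(-3/7556) = 49125/52892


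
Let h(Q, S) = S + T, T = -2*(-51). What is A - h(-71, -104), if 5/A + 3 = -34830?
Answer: 69661/34833 ≈ 1.9999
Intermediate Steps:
T = 102
h(Q, S) = 102 + S (h(Q, S) = S + 102 = 102 + S)
A = -5/34833 (A = 5/(-3 - 34830) = 5/(-34833) = 5*(-1/34833) = -5/34833 ≈ -0.00014354)
A - h(-71, -104) = -5/34833 - (102 - 104) = -5/34833 - 1*(-2) = -5/34833 + 2 = 69661/34833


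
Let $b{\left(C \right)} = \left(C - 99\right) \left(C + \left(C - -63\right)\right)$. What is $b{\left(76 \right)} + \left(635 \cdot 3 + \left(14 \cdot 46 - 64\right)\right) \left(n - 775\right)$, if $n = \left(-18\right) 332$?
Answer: $-16781180$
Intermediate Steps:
$n = -5976$
$b{\left(C \right)} = \left(-99 + C\right) \left(63 + 2 C\right)$ ($b{\left(C \right)} = \left(-99 + C\right) \left(C + \left(C + 63\right)\right) = \left(-99 + C\right) \left(C + \left(63 + C\right)\right) = \left(-99 + C\right) \left(63 + 2 C\right)$)
$b{\left(76 \right)} + \left(635 \cdot 3 + \left(14 \cdot 46 - 64\right)\right) \left(n - 775\right) = \left(-6237 - 10260 + 2 \cdot 76^{2}\right) + \left(635 \cdot 3 + \left(14 \cdot 46 - 64\right)\right) \left(-5976 - 775\right) = \left(-6237 - 10260 + 2 \cdot 5776\right) + \left(1905 + \left(644 - 64\right)\right) \left(-6751\right) = \left(-6237 - 10260 + 11552\right) + \left(1905 + 580\right) \left(-6751\right) = -4945 + 2485 \left(-6751\right) = -4945 - 16776235 = -16781180$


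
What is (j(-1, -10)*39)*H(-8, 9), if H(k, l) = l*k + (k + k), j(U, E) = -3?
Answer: 10296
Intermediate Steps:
H(k, l) = 2*k + k*l (H(k, l) = k*l + 2*k = 2*k + k*l)
(j(-1, -10)*39)*H(-8, 9) = (-3*39)*(-8*(2 + 9)) = -(-936)*11 = -117*(-88) = 10296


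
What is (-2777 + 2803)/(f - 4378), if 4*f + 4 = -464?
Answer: -26/4495 ≈ -0.0057842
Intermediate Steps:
f = -117 (f = -1 + (¼)*(-464) = -1 - 116 = -117)
(-2777 + 2803)/(f - 4378) = (-2777 + 2803)/(-117 - 4378) = 26/(-4495) = 26*(-1/4495) = -26/4495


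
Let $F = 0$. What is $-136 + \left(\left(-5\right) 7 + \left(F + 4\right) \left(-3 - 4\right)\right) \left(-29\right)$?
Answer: $1691$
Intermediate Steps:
$-136 + \left(\left(-5\right) 7 + \left(F + 4\right) \left(-3 - 4\right)\right) \left(-29\right) = -136 + \left(\left(-5\right) 7 + \left(0 + 4\right) \left(-3 - 4\right)\right) \left(-29\right) = -136 + \left(-35 + 4 \left(-7\right)\right) \left(-29\right) = -136 + \left(-35 - 28\right) \left(-29\right) = -136 - -1827 = -136 + 1827 = 1691$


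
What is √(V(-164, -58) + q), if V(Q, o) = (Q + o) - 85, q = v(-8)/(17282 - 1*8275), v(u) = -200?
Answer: 3*I*√2767499827/9007 ≈ 17.522*I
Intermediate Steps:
q = -200/9007 (q = -200/(17282 - 1*8275) = -200/(17282 - 8275) = -200/9007 ≈ -0.022205)
V(Q, o) = -85 + Q + o
√(V(-164, -58) + q) = √((-85 - 164 - 58) - 200/9007) = √(-307 - 200/9007) = √(-2765349/9007) = 3*I*√2767499827/9007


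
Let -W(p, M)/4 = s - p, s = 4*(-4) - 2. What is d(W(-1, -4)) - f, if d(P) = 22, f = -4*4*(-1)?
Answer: 6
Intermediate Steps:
s = -18 (s = -16 - 2 = -18)
f = 16 (f = -16*(-1) = 16)
W(p, M) = 72 + 4*p (W(p, M) = -4*(-18 - p) = 72 + 4*p)
d(W(-1, -4)) - f = 22 - 1*16 = 22 - 16 = 6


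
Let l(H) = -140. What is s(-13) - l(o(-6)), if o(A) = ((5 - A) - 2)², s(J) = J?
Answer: 127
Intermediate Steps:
o(A) = (3 - A)²
s(-13) - l(o(-6)) = -13 - 1*(-140) = -13 + 140 = 127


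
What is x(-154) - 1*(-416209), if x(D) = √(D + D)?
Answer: 416209 + 2*I*√77 ≈ 4.1621e+5 + 17.55*I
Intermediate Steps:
x(D) = √2*√D (x(D) = √(2*D) = √2*√D)
x(-154) - 1*(-416209) = √2*√(-154) - 1*(-416209) = √2*(I*√154) + 416209 = 2*I*√77 + 416209 = 416209 + 2*I*√77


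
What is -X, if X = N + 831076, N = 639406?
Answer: -1470482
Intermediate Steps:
X = 1470482 (X = 639406 + 831076 = 1470482)
-X = -1*1470482 = -1470482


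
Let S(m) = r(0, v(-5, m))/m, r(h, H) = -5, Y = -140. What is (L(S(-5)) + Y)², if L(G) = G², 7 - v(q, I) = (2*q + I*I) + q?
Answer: 19321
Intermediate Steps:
v(q, I) = 7 - I² - 3*q (v(q, I) = 7 - ((2*q + I*I) + q) = 7 - ((2*q + I²) + q) = 7 - ((I² + 2*q) + q) = 7 - (I² + 3*q) = 7 + (-I² - 3*q) = 7 - I² - 3*q)
S(m) = -5/m
(L(S(-5)) + Y)² = ((-5/(-5))² - 140)² = ((-5*(-⅕))² - 140)² = (1² - 140)² = (1 - 140)² = (-139)² = 19321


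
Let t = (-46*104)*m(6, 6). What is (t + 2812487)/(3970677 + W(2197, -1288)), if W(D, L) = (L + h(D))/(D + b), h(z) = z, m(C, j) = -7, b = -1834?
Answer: 68872595/96090444 ≈ 0.71675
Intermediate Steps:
t = 33488 (t = -46*104*(-7) = -4784*(-7) = 33488)
W(D, L) = (D + L)/(-1834 + D) (W(D, L) = (L + D)/(D - 1834) = (D + L)/(-1834 + D))
(t + 2812487)/(3970677 + W(2197, -1288)) = (33488 + 2812487)/(3970677 + (2197 - 1288)/(-1834 + 2197)) = 2845975/(3970677 + 909/363) = 2845975/(3970677 + (1/363)*909) = 2845975/(3970677 + 303/121) = 2845975/(480452220/121) = 2845975*(121/480452220) = 68872595/96090444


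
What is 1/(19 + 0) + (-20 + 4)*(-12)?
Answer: 3649/19 ≈ 192.05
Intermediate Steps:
1/(19 + 0) + (-20 + 4)*(-12) = 1/19 - 16*(-12) = 1/19 + 192 = 3649/19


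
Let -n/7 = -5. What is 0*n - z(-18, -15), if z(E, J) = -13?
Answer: 13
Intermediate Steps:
n = 35 (n = -7*(-5) = 35)
0*n - z(-18, -15) = 0*35 - 1*(-13) = 0 + 13 = 13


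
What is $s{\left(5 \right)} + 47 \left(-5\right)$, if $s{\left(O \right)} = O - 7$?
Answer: $-237$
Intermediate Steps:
$s{\left(O \right)} = -7 + O$
$s{\left(5 \right)} + 47 \left(-5\right) = \left(-7 + 5\right) + 47 \left(-5\right) = -2 - 235 = -237$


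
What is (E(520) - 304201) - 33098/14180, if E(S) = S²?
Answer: -239665639/7090 ≈ -33803.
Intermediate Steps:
(E(520) - 304201) - 33098/14180 = (520² - 304201) - 33098/14180 = (270400 - 304201) - 33098*1/14180 = -33801 - 16549/7090 = -239665639/7090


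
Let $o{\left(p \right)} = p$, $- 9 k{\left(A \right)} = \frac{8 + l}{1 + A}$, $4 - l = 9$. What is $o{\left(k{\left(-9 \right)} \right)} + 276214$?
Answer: $\frac{6629137}{24} \approx 2.7621 \cdot 10^{5}$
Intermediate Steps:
$l = -5$ ($l = 4 - 9 = -5$)
$k{\left(A \right)} = - \frac{1}{3 \left(1 + A\right)}$ ($k{\left(A \right)} = - \frac{\left(8 - 5\right) \frac{1}{1 + A}}{9} = - \frac{3 \frac{1}{1 + A}}{9} = - \frac{1}{3 \left(1 + A\right)}$)
$o{\left(k{\left(-9 \right)} \right)} + 276214 = - \frac{1}{3 + 3 \left(-9\right)} + 276214 = - \frac{1}{3 - 27} + 276214 = - \frac{1}{-24} + 276214 = \left(-1\right) \left(- \frac{1}{24}\right) + 276214 = \frac{1}{24} + 276214 = \frac{6629137}{24}$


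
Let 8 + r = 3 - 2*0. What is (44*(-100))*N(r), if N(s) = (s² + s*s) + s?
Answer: -198000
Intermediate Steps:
r = -5 (r = -8 + (3 - 2*0) = -8 + (3 + 0) = -8 + 3 = -5)
N(s) = s + 2*s² (N(s) = (s² + s²) + s = 2*s² + s = s + 2*s²)
(44*(-100))*N(r) = (44*(-100))*(-5*(1 + 2*(-5))) = -(-22000)*(1 - 10) = -(-22000)*(-9) = -4400*45 = -198000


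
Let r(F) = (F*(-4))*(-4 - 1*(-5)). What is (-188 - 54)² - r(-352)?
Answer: 57156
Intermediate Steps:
r(F) = -4*F (r(F) = (-4*F)*(-4 + 5) = -4*F*1 = -4*F)
(-188 - 54)² - r(-352) = (-188 - 54)² - (-4)*(-352) = (-242)² - 1*1408 = 58564 - 1408 = 57156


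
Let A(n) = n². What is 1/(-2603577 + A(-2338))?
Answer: 1/2862667 ≈ 3.4932e-7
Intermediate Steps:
1/(-2603577 + A(-2338)) = 1/(-2603577 + (-2338)²) = 1/(-2603577 + 5466244) = 1/2862667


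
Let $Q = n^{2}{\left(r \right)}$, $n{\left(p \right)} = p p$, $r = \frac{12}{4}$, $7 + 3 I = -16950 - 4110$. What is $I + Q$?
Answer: $- \frac{20824}{3} \approx -6941.3$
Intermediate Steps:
$I = - \frac{21067}{3}$ ($I = - \frac{7}{3} + \frac{-16950 - 4110}{3} = - \frac{7}{3} + \frac{1}{3} \left(-21060\right) = - \frac{7}{3} - 7020 = - \frac{21067}{3} \approx -7022.3$)
$r = 3$ ($r = 12 \cdot \frac{1}{4} = 3$)
$n{\left(p \right)} = p^{2}$
$Q = 81$ ($Q = \left(3^{2}\right)^{2} = 9^{2} = 81$)
$I + Q = - \frac{21067}{3} + 81 = - \frac{20824}{3}$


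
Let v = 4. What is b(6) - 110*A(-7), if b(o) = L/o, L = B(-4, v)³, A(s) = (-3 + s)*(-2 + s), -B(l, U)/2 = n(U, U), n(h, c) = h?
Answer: -29956/3 ≈ -9985.3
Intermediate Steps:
B(l, U) = -2*U
L = -512 (L = (-2*4)³ = (-8)³ = -512)
b(o) = -512/o
b(6) - 110*A(-7) = -512/6 - 110*(6 + (-7)² - 5*(-7)) = -512*⅙ - 110*(6 + 49 + 35) = -256/3 - 110*90 = -256/3 - 9900 = -29956/3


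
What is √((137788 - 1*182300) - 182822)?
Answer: I*√227334 ≈ 476.8*I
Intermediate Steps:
√((137788 - 1*182300) - 182822) = √((137788 - 182300) - 182822) = √(-44512 - 182822) = √(-227334) = I*√227334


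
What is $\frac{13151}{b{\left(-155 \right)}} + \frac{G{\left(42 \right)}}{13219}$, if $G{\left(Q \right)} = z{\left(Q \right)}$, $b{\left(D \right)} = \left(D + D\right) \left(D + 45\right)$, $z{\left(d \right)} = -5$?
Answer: $\frac{173672569}{450767900} \approx 0.38528$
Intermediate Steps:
$b{\left(D \right)} = 2 D \left(45 + D\right)$
$G{\left(Q \right)} = -5$
$\frac{13151}{b{\left(-155 \right)}} + \frac{G{\left(42 \right)}}{13219} = \frac{13151}{2 \left(-155\right) \left(45 - 155\right)} - \frac{5}{13219} = \frac{13151}{2 \left(-155\right) \left(-110\right)} - \frac{5}{13219} = \frac{13151}{34100} - \frac{5}{13219} = \frac{173672569}{450767900}$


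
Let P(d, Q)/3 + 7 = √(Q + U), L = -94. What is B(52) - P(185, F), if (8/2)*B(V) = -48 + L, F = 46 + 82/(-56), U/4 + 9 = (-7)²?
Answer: -29/2 - 3*√40089/14 ≈ -57.405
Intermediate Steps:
U = 160 (U = -36 + 4*(-7)² = -36 + 4*49 = -36 + 196 = 160)
F = 1247/28 (F = 46 + 82*(-1/56) = 46 - 41/28 = 1247/28 ≈ 44.536)
P(d, Q) = -21 + 3*√(160 + Q) (P(d, Q) = -21 + 3*√(Q + 160) = -21 + 3*√(160 + Q))
B(V) = -71/2 (B(V) = (-48 - 94)/4 = (¼)*(-142) = -71/2)
B(52) - P(185, F) = -71/2 - (-21 + 3*√(160 + 1247/28)) = -71/2 - (-21 + 3*√(5727/28)) = -71/2 - (-21 + 3*(√40089/14)) = -71/2 - (-21 + 3*√40089/14) = -71/2 + (21 - 3*√40089/14) = -29/2 - 3*√40089/14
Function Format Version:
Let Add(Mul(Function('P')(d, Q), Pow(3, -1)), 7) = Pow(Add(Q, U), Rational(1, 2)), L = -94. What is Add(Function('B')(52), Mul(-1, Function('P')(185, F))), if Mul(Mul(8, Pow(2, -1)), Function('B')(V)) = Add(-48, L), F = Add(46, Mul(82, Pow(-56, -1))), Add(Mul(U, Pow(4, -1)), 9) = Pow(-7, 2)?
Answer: Add(Rational(-29, 2), Mul(Rational(-3, 14), Pow(40089, Rational(1, 2)))) ≈ -57.405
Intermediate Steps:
U = 160 (U = Add(-36, Mul(4, Pow(-7, 2))) = Add(-36, Mul(4, 49)) = Add(-36, 196) = 160)
F = Rational(1247, 28) (F = Add(46, Mul(82, Rational(-1, 56))) = Add(46, Rational(-41, 28)) = Rational(1247, 28) ≈ 44.536)
Function('P')(d, Q) = Add(-21, Mul(3, Pow(Add(160, Q), Rational(1, 2)))) (Function('P')(d, Q) = Add(-21, Mul(3, Pow(Add(Q, 160), Rational(1, 2)))) = Add(-21, Mul(3, Pow(Add(160, Q), Rational(1, 2)))))
Function('B')(V) = Rational(-71, 2) (Function('B')(V) = Mul(Rational(1, 4), Add(-48, -94)) = Mul(Rational(1, 4), -142) = Rational(-71, 2))
Add(Function('B')(52), Mul(-1, Function('P')(185, F))) = Add(Rational(-71, 2), Mul(-1, Add(-21, Mul(3, Pow(Add(160, Rational(1247, 28)), Rational(1, 2)))))) = Add(Rational(-71, 2), Mul(-1, Add(-21, Mul(3, Pow(Rational(5727, 28), Rational(1, 2)))))) = Add(Rational(-71, 2), Mul(-1, Add(-21, Mul(3, Mul(Rational(1, 14), Pow(40089, Rational(1, 2))))))) = Add(Rational(-71, 2), Mul(-1, Add(-21, Mul(Rational(3, 14), Pow(40089, Rational(1, 2)))))) = Add(Rational(-71, 2), Add(21, Mul(Rational(-3, 14), Pow(40089, Rational(1, 2))))) = Add(Rational(-29, 2), Mul(Rational(-3, 14), Pow(40089, Rational(1, 2))))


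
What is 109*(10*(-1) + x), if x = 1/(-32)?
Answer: -34989/32 ≈ -1093.4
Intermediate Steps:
x = -1/32 ≈ -0.031250
109*(10*(-1) + x) = 109*(10*(-1) - 1/32) = 109*(-10 - 1/32) = 109*(-321/32) = -34989/32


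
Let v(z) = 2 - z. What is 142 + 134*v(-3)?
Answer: 812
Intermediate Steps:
142 + 134*v(-3) = 142 + 134*(2 - 1*(-3)) = 142 + 134*(2 + 3) = 142 + 134*5 = 142 + 670 = 812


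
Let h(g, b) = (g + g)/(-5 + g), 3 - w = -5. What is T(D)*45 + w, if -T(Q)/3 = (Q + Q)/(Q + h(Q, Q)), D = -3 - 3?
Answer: -322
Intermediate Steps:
w = 8 (w = 3 - 1*(-5) = 3 + 5 = 8)
D = -6
h(g, b) = 2*g/(-5 + g) (h(g, b) = (2*g)/(-5 + g) = 2*g/(-5 + g))
T(Q) = -6*Q/(Q + 2*Q/(-5 + Q)) (T(Q) = -3*(Q + Q)/(Q + 2*Q/(-5 + Q)) = -3*2*Q/(Q + 2*Q/(-5 + Q)) = -6*Q/(Q + 2*Q/(-5 + Q)))
T(D)*45 + w = (6*(5 - 1*(-6))/(-3 - 6))*45 + 8 = (6*(5 + 6)/(-9))*45 + 8 = (6*(-1/9)*11)*45 + 8 = -22/3*45 + 8 = -330 + 8 = -322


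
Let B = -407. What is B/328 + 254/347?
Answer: -57917/113816 ≈ -0.50887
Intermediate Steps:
B/328 + 254/347 = -407/328 + 254/347 = -57917/113816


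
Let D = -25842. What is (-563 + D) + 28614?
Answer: 2209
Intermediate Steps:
(-563 + D) + 28614 = (-563 - 25842) + 28614 = -26405 + 28614 = 2209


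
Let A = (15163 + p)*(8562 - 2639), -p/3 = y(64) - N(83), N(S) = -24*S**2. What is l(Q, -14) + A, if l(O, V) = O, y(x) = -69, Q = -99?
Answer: -2846818973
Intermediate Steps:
p = -495801 (p = -3*(-69 - (-24)*83**2) = -3*(-69 - (-24)*6889) = -3*(-69 - 1*(-165336)) = -3*(-69 + 165336) = -3*165267 = -495801)
A = -2846818874 (A = (15163 - 495801)*(8562 - 2639) = -480638*5923 = -2846818874)
l(Q, -14) + A = -99 - 2846818874 = -2846818973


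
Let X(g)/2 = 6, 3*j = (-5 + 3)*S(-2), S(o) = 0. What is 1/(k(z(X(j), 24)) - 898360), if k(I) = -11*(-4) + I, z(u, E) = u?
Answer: -1/898304 ≈ -1.1132e-6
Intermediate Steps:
j = 0 (j = ((-5 + 3)*0)/3 = (-2*0)/3 = (⅓)*0 = 0)
X(g) = 12 (X(g) = 2*6 = 12)
k(I) = 44 + I
1/(k(z(X(j), 24)) - 898360) = 1/((44 + 12) - 898360) = 1/(56 - 898360) = 1/(-898304) = -1/898304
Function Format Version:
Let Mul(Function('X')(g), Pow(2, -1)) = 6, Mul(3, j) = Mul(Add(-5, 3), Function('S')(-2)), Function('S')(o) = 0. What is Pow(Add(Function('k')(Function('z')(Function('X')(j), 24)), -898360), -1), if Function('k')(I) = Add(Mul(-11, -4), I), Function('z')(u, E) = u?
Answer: Rational(-1, 898304) ≈ -1.1132e-6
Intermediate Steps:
j = 0 (j = Mul(Rational(1, 3), Mul(Add(-5, 3), 0)) = Mul(Rational(1, 3), Mul(-2, 0)) = Mul(Rational(1, 3), 0) = 0)
Function('X')(g) = 12 (Function('X')(g) = Mul(2, 6) = 12)
Function('k')(I) = Add(44, I)
Pow(Add(Function('k')(Function('z')(Function('X')(j), 24)), -898360), -1) = Pow(Add(Add(44, 12), -898360), -1) = Pow(Add(56, -898360), -1) = Pow(-898304, -1) = Rational(-1, 898304)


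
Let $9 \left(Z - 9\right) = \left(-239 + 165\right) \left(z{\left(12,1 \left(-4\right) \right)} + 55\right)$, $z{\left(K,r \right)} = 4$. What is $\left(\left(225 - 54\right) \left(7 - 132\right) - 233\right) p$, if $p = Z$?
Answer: $\frac{92590280}{9} \approx 1.0288 \cdot 10^{7}$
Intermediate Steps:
$Z = - \frac{4285}{9}$ ($Z = 9 + \frac{\left(-239 + 165\right) \left(4 + 55\right)}{9} = 9 + \frac{\left(-74\right) 59}{9} = 9 + \frac{1}{9} \left(-4366\right) = 9 - \frac{4366}{9} = - \frac{4285}{9} \approx -476.11$)
$p = - \frac{4285}{9} \approx -476.11$
$\left(\left(225 - 54\right) \left(7 - 132\right) - 233\right) p = \left(\left(225 - 54\right) \left(7 - 132\right) - 233\right) \left(- \frac{4285}{9}\right) = \left(171 \left(-125\right) - 233\right) \left(- \frac{4285}{9}\right) = \left(-21375 - 233\right) \left(- \frac{4285}{9}\right) = \left(-21608\right) \left(- \frac{4285}{9}\right) = \frac{92590280}{9}$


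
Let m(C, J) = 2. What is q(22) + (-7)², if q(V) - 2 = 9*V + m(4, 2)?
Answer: 251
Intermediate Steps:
q(V) = 4 + 9*V (q(V) = 2 + (9*V + 2) = 2 + (2 + 9*V) = 4 + 9*V)
q(22) + (-7)² = (4 + 9*22) + (-7)² = (4 + 198) + 49 = 202 + 49 = 251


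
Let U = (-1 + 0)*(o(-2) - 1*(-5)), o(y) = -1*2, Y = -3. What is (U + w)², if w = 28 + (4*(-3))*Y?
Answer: 3721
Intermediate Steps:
o(y) = -2
U = -3 (U = (-1 + 0)*(-2 - 1*(-5)) = -(-2 + 5) = -1*3 = -3)
w = 64 (w = 28 + (4*(-3))*(-3) = 28 - 12*(-3) = 28 + 36 = 64)
(U + w)² = (-3 + 64)² = 61² = 3721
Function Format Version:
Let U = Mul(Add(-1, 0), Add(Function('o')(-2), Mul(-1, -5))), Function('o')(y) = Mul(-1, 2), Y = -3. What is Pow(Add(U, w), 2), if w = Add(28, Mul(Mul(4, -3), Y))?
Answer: 3721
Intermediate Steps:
Function('o')(y) = -2
U = -3 (U = Mul(Add(-1, 0), Add(-2, Mul(-1, -5))) = Mul(-1, Add(-2, 5)) = Mul(-1, 3) = -3)
w = 64 (w = Add(28, Mul(Mul(4, -3), -3)) = Add(28, Mul(-12, -3)) = Add(28, 36) = 64)
Pow(Add(U, w), 2) = Pow(Add(-3, 64), 2) = Pow(61, 2) = 3721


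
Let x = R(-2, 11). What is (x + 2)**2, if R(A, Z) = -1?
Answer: 1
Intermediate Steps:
x = -1
(x + 2)**2 = (-1 + 2)**2 = 1**2 = 1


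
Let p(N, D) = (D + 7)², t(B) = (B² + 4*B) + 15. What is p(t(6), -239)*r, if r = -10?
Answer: -538240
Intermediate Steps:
t(B) = 15 + B² + 4*B
p(N, D) = (7 + D)²
p(t(6), -239)*r = (7 - 239)²*(-10) = (-232)²*(-10) = 53824*(-10) = -538240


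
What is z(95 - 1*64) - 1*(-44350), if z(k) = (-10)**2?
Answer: 44450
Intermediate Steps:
z(k) = 100
z(95 - 1*64) - 1*(-44350) = 100 - 1*(-44350) = 100 + 44350 = 44450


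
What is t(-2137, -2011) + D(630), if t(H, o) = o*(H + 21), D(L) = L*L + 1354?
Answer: 4653530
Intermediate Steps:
D(L) = 1354 + L**2 (D(L) = L**2 + 1354 = 1354 + L**2)
t(H, o) = o*(21 + H)
t(-2137, -2011) + D(630) = -2011*(21 - 2137) + (1354 + 630**2) = -2011*(-2116) + (1354 + 396900) = 4255276 + 398254 = 4653530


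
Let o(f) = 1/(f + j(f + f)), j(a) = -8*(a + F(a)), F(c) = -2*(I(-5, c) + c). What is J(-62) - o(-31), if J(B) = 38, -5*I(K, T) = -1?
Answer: 99527/2619 ≈ 38.002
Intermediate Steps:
I(K, T) = 1/5 (I(K, T) = -1/5*(-1) = 1/5)
F(c) = -2/5 - 2*c (F(c) = -2*(1/5 + c) = -2/5 - 2*c)
j(a) = 16/5 + 8*a (j(a) = -8*(a + (-2/5 - 2*a)) = -8*(-2/5 - a) = 16/5 + 8*a)
o(f) = 1/(16/5 + 17*f) (o(f) = 1/(f + (16/5 + 8*(f + f))) = 1/(f + (16/5 + 8*(2*f))) = 1/(f + (16/5 + 16*f)) = 1/(16/5 + 17*f))
J(-62) - o(-31) = 38 - 5/(16 + 85*(-31)) = 38 - 5/(16 - 2635) = 38 - 5/(-2619) = 38 - 5*(-1)/2619 = 38 - 1*(-5/2619) = 38 + 5/2619 = 99527/2619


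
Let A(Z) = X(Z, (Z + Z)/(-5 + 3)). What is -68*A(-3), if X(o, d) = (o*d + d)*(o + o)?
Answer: -2448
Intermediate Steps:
X(o, d) = 2*o*(d + d*o) (X(o, d) = (d*o + d)*(2*o) = (d + d*o)*(2*o) = 2*o*(d + d*o))
A(Z) = -2*Z²*(1 + Z) (A(Z) = 2*((Z + Z)/(-5 + 3))*Z*(1 + Z) = 2*((2*Z)/(-2))*Z*(1 + Z) = 2*((2*Z)*(-½))*Z*(1 + Z) = 2*(-Z)*Z*(1 + Z) = -2*Z²*(1 + Z))
-68*A(-3) = -136*(-3)²*(-1 - 1*(-3)) = -136*9*(-1 + 3) = -136*9*2 = -68*36 = -2448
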